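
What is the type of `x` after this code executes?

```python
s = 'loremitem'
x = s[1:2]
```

Slicing a str returns str

str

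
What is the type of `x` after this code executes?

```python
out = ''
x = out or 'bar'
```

'or' returns first truthy value (str)

str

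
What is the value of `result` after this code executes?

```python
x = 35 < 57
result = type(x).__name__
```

x is bool; result = 'bool'

'bool'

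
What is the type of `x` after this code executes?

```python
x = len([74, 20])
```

len() always returns int

int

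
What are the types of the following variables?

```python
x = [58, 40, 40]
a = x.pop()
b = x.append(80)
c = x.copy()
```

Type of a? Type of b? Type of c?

pop() returns element; append() returns None; copy() returns list

int, NoneType, list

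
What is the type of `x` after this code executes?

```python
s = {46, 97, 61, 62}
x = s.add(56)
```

set.add() returns None (mutates in place)

NoneType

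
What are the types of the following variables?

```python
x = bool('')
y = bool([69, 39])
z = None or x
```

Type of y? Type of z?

bool() returns bool; None or bool returns the bool

bool, bool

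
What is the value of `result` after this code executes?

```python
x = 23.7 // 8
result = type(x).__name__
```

x is float; result = 'float'

'float'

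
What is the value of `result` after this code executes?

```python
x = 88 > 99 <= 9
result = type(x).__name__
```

x is bool; result = 'bool'

'bool'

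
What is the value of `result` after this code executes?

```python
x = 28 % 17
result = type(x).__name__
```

x is int; result = 'int'

'int'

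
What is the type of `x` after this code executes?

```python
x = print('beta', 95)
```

print() returns None

NoneType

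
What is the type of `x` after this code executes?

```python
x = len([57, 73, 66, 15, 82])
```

len() always returns int

int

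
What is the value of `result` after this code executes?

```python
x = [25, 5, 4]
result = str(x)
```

x = [25, 5, 4]; result = '[25, 5, 4]'

'[25, 5, 4]'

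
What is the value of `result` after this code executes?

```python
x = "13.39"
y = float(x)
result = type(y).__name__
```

x is str; y is float; result = 'float'

'float'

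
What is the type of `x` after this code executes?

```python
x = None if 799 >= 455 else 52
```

799 >= 455 is True, so the if branch is taken

NoneType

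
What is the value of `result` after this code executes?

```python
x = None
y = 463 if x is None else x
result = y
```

x = None; y = 463; result = 463

463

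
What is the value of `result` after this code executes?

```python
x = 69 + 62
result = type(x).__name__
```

x is int; result = 'int'

'int'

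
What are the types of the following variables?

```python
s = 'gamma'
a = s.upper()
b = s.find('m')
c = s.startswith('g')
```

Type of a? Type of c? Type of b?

upper() returns str; startswith() returns bool; find() returns int

str, bool, int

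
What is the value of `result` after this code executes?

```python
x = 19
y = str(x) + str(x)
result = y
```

x = 19; y = '1919'; result = '1919'

'1919'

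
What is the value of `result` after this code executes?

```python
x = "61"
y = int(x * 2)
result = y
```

x = '61'; y = 6161; result = 6161

6161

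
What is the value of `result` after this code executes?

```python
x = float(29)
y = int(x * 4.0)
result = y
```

x = 29.0; y = 116; result = 116

116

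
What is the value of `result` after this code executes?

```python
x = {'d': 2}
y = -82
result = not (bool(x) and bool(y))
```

x = {'d': 2}; y = -82; result = False

False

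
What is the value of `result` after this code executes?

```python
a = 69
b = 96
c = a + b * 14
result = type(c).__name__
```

a is int; b is int; c is int; result = 'int'

'int'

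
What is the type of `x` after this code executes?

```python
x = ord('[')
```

ord() returns int (code point)

int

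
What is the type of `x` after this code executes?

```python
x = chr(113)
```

chr() returns str (single char)

str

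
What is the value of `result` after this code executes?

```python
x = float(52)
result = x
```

x = 52.0; result = 52.0

52.0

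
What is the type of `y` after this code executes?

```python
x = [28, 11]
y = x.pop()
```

list.pop() returns the popped element

int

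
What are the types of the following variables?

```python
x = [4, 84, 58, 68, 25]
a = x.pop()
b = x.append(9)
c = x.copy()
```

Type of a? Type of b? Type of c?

pop() returns element; append() returns None; copy() returns list

int, NoneType, list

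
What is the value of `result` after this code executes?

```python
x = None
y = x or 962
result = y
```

x = None; y = 962; result = 962

962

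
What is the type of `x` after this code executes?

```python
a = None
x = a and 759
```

'and' returns first falsy value (None)

NoneType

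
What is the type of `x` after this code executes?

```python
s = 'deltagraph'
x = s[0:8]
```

Slicing a str returns str

str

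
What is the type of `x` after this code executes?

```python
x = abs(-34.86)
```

abs() of float returns float

float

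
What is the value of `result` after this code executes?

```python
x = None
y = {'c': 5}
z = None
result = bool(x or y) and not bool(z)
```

x = None; y = {'c': 5}; z = None; result = True

True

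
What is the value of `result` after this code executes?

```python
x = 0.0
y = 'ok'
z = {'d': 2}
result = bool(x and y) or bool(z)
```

x = 0.0; y = 'ok'; z = {'d': 2}; result = True

True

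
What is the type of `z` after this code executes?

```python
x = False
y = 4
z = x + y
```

bool + int = int (bool is subclass of int)

int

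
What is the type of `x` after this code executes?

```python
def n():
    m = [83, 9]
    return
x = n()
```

Bare return returns None

NoneType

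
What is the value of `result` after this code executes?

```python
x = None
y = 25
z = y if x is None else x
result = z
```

x = None; y = 25; z = 25; result = 25

25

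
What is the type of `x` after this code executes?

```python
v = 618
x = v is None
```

'is' comparison returns bool

bool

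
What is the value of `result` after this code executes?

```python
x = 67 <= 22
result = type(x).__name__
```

x is bool; result = 'bool'

'bool'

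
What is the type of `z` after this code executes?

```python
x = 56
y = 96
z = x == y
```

Equality comparison returns bool

bool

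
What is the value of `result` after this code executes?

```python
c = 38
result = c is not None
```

c = 38; result = True

True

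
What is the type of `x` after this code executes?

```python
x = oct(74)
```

oct() returns str representation

str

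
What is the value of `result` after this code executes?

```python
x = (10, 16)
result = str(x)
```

x = (10, 16); result = '(10, 16)'

'(10, 16)'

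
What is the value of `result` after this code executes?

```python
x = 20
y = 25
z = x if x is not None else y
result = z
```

x = 20; y = 25; z = 20; result = 20

20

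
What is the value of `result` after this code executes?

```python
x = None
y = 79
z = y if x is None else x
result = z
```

x = None; y = 79; z = 79; result = 79

79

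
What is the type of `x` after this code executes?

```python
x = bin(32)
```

bin() returns str representation

str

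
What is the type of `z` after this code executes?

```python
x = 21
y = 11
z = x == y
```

Equality comparison returns bool

bool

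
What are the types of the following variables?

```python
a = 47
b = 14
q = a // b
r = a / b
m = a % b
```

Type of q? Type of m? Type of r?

// returns int; % of ints returns int; / returns float

int, int, float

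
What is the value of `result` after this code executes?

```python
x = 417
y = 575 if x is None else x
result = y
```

x = 417; y = 417; result = 417

417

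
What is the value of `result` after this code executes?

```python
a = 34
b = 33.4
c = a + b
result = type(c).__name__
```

a is int; b is float; c is float; result = 'float'

'float'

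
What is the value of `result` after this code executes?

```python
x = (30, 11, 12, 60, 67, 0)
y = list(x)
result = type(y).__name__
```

x is tuple; y is list; result = 'list'

'list'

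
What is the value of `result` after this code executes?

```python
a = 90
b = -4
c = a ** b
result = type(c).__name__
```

a is int; b is int; c is float; result = 'float'

'float'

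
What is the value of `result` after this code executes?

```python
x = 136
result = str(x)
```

x = 136; result = '136'

'136'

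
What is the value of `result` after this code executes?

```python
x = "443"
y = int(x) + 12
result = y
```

x = '443'; y = 455; result = 455

455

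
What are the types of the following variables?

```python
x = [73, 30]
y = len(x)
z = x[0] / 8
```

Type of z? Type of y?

int / int = float; len() returns int

float, int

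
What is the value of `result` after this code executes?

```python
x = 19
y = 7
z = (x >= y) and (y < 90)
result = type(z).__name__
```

x is int; y is int; z is bool; result = 'bool'

'bool'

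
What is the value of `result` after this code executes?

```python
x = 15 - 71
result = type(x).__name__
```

x is int; result = 'int'

'int'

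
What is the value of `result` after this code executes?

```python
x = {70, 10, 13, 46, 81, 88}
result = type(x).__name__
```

x is set; result = 'set'

'set'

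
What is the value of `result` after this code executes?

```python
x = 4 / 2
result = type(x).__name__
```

x is float; result = 'float'

'float'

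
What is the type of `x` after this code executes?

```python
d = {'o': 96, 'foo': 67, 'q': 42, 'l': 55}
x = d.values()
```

.values() returns dict_values view

dict_values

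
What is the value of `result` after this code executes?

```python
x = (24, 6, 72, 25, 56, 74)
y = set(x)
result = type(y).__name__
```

x is tuple; y is set; result = 'set'

'set'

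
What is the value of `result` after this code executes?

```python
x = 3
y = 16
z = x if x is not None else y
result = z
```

x = 3; y = 16; z = 3; result = 3

3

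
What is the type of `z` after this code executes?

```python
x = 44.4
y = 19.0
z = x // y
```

float // float = float

float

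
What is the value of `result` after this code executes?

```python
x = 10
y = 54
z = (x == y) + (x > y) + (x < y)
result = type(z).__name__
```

x is int; y is int; z is int; result = 'int'

'int'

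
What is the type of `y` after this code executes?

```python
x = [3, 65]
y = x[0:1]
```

Slicing a list returns a list

list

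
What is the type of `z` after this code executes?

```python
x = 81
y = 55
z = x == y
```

Equality comparison returns bool

bool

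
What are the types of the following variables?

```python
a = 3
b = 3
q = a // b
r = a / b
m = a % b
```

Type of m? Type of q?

% of ints returns int; // returns int

int, int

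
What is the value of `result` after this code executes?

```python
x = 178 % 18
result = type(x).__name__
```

x is int; result = 'int'

'int'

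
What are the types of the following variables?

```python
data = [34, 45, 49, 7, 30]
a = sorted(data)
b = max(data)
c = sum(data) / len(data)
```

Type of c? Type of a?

int / int = float; sorted() returns list

float, list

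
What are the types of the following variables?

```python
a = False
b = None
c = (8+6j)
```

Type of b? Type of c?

b is assigned None, whose type is NoneType; c is assigned (8+6j), an int plus an imaginary literal (j suffix), which evaluates to complex

NoneType, complex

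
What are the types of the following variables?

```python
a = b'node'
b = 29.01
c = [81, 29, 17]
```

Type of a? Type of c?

a is assigned a bytes literal (b'...' prefix); c is assigned a list literal (square brackets)

bytes, list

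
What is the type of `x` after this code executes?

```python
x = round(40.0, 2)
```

round() with decimal places returns float

float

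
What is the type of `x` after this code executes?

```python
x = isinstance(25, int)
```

isinstance() returns bool

bool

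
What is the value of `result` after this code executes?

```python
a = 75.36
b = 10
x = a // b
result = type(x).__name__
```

a is float; b is int; x is float; result = 'float'

'float'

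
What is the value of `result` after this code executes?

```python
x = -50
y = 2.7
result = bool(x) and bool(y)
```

x = -50; y = 2.7; result = True

True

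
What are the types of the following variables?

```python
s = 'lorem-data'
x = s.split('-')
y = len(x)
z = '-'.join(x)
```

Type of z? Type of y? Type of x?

str.join() returns str; len() returns int; str.split() returns list

str, int, list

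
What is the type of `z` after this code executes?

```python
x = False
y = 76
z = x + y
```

bool + int = int (bool is subclass of int)

int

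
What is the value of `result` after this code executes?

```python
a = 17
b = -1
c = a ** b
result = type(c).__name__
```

a is int; b is int; c is float; result = 'float'

'float'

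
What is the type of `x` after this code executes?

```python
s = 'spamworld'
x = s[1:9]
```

Slicing a str returns str

str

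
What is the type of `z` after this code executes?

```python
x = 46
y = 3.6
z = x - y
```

int - float = float

float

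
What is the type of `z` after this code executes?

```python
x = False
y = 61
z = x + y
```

bool + int = int (bool is subclass of int)

int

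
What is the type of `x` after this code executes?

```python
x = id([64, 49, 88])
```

id() returns int

int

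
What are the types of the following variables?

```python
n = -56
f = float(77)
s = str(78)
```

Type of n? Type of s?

n is assigned a bare integer (no decimal point), so it is an int; s is assigned the result of calling str(), which returns a str

int, str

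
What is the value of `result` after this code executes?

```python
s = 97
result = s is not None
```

s = 97; result = True

True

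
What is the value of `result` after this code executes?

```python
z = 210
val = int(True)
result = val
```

z = 210; val = 1; result = 1

1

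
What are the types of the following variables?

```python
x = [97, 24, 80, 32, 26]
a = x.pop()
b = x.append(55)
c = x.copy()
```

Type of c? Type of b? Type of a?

copy() returns list; append() returns None; pop() returns element

list, NoneType, int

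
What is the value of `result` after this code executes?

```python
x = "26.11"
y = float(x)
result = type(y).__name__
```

x is str; y is float; result = 'float'

'float'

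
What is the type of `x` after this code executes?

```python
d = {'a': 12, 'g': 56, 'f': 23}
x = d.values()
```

.values() returns dict_values view

dict_values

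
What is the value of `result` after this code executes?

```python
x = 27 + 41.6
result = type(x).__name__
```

x is float; result = 'float'

'float'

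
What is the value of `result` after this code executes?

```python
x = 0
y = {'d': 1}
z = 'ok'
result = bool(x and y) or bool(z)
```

x = 0; y = {'d': 1}; z = 'ok'; result = True

True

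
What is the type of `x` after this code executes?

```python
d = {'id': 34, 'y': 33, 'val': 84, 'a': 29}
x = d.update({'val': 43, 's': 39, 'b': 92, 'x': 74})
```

dict.update() returns None

NoneType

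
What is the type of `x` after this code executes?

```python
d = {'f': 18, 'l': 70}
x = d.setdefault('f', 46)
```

dict.setdefault() returns the (existing or default) value

int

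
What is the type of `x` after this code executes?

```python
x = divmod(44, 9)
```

divmod() returns tuple of (quotient, remainder)

tuple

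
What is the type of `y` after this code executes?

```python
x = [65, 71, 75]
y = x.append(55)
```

list.append() returns None (mutates in place)

NoneType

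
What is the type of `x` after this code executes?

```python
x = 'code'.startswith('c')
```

str.startswith() returns bool

bool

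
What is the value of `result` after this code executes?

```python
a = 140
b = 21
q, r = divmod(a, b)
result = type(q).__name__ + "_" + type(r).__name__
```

a is int; b is int; q is int; r is int; result = 'int_int'

'int_int'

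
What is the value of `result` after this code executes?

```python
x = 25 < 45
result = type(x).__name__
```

x is bool; result = 'bool'

'bool'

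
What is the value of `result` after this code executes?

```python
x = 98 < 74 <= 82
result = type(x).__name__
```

x is bool; result = 'bool'

'bool'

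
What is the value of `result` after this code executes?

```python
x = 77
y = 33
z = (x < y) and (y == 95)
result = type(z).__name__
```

x is int; y is int; z is bool; result = 'bool'

'bool'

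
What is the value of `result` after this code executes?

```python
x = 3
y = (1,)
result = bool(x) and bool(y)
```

x = 3; y = (1,); result = True

True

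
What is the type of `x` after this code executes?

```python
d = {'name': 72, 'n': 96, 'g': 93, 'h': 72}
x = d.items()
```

dict.items() returns dict_items view

dict_items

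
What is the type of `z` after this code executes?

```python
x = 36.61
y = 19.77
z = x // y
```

float // float = float

float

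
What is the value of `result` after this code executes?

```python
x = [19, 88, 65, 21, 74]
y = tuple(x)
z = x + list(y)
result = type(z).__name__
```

x is list; y is tuple; z is list; result = 'list'

'list'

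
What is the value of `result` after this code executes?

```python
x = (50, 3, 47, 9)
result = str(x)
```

x = (50, 3, 47, 9); result = '(50, 3, 47, 9)'

'(50, 3, 47, 9)'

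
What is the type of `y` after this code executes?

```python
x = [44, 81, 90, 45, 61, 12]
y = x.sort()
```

list.sort() returns None (mutates in place)

NoneType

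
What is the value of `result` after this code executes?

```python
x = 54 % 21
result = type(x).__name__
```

x is int; result = 'int'

'int'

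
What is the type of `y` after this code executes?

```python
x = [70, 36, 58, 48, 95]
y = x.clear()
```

list.clear() returns None

NoneType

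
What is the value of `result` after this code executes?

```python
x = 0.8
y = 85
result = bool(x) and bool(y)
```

x = 0.8; y = 85; result = True

True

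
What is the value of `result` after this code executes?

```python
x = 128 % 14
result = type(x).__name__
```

x is int; result = 'int'

'int'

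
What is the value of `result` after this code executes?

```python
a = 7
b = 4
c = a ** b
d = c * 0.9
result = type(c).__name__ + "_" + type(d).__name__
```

a is int; b is int; c is int; d is float; result = 'int_float'

'int_float'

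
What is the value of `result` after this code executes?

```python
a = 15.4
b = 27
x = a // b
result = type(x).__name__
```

a is float; b is int; x is float; result = 'float'

'float'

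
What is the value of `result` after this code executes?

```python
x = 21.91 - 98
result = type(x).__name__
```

x is float; result = 'float'

'float'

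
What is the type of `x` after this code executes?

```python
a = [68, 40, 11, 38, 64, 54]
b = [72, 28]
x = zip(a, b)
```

zip() returns a zip object

zip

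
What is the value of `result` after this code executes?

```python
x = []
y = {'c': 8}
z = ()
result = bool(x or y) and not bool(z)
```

x = []; y = {'c': 8}; z = (); result = True

True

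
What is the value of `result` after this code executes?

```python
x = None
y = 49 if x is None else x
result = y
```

x = None; y = 49; result = 49

49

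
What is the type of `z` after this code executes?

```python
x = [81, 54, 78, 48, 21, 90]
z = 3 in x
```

'in' operator returns bool

bool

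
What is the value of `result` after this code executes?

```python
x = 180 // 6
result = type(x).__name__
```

x is int; result = 'int'

'int'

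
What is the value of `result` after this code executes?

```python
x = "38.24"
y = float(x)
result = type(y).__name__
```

x is str; y is float; result = 'float'

'float'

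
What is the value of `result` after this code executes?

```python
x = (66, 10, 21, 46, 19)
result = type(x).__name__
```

x is tuple; result = 'tuple'

'tuple'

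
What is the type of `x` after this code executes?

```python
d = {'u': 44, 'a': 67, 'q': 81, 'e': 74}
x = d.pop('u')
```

dict.pop() returns the value

int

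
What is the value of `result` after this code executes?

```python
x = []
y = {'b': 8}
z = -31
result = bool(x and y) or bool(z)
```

x = []; y = {'b': 8}; z = -31; result = True

True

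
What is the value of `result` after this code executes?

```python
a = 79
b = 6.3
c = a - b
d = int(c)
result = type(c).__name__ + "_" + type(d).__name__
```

a is int; b is float; c is float; d is int; result = 'float_int'

'float_int'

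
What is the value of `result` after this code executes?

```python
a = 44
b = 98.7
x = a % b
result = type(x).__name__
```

a is int; b is float; x is float; result = 'float'

'float'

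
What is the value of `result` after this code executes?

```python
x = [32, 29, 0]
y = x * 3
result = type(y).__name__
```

x is list; y is list; result = 'list'

'list'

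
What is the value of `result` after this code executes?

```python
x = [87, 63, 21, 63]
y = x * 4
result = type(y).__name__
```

x is list; y is list; result = 'list'

'list'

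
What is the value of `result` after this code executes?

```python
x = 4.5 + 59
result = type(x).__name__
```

x is float; result = 'float'

'float'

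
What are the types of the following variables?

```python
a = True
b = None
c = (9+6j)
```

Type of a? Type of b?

a is assigned the constant True, which has type bool; b is assigned None, whose type is NoneType

bool, NoneType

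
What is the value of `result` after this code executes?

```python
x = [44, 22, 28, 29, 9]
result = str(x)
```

x = [44, 22, 28, 29, 9]; result = '[44, 22, 28, 29, 9]'

'[44, 22, 28, 29, 9]'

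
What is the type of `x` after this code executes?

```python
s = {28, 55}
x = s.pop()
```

Popping from set[int] returns int

int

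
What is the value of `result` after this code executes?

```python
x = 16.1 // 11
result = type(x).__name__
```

x is float; result = 'float'

'float'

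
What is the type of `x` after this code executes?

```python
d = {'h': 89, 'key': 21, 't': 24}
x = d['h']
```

Accessing dict[str, int] with str key returns int

int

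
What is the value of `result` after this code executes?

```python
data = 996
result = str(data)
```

data = 996; result = '996'

'996'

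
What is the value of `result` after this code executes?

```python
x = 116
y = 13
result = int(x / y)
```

x = 116; y = 13; result = 8

8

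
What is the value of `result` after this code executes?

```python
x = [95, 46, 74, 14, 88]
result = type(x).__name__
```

x is list; result = 'list'

'list'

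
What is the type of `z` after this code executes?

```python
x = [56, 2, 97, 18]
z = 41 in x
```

'in' operator returns bool

bool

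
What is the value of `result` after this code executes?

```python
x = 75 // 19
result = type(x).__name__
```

x is int; result = 'int'

'int'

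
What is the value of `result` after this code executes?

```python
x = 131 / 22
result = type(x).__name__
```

x is float; result = 'float'

'float'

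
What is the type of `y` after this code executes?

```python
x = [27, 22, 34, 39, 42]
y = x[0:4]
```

Slicing a list returns a list

list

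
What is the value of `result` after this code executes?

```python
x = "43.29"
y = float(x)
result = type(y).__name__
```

x is str; y is float; result = 'float'

'float'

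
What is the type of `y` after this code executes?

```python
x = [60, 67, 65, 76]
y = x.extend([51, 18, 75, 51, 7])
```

list.extend() returns None

NoneType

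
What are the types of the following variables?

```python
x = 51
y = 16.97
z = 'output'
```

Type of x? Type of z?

x is assigned a bare integer (no decimal point), so it is an int; z is assigned a quoted string literal, so it is a str

int, str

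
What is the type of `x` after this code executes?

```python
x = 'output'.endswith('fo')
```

str.endswith() returns bool

bool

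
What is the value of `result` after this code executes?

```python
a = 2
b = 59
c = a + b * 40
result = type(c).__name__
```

a is int; b is int; c is int; result = 'int'

'int'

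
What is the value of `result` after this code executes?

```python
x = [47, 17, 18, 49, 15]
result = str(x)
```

x = [47, 17, 18, 49, 15]; result = '[47, 17, 18, 49, 15]'

'[47, 17, 18, 49, 15]'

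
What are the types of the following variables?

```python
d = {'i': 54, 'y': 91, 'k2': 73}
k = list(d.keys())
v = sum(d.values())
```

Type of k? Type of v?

list() converts to list; sum of ints is int

list, int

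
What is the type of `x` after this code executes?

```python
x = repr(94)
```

repr() returns str

str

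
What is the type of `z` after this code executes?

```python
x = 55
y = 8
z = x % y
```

int % int = int

int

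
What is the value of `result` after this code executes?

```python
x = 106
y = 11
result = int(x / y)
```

x = 106; y = 11; result = 9

9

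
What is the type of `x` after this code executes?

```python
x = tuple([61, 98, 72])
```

tuple() constructor returns tuple

tuple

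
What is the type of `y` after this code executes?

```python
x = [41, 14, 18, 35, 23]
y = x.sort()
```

list.sort() returns None (mutates in place)

NoneType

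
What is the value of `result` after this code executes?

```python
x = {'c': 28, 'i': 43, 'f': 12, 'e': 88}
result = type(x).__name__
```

x is dict; result = 'dict'

'dict'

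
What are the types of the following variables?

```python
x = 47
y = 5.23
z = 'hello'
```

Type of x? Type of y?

x is assigned a bare integer (no decimal point), so it is an int; y is assigned a number with a decimal point, so it is a float

int, float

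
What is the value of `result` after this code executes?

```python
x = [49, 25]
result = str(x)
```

x = [49, 25]; result = '[49, 25]'

'[49, 25]'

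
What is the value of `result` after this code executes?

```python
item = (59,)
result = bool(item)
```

item = (59,); result = True

True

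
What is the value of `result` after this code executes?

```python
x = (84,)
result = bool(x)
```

x = (84,); result = True

True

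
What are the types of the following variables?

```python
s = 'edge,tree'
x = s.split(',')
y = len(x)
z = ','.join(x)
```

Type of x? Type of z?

str.split() returns list; str.join() returns str

list, str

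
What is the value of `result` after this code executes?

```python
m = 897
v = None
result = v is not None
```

m = 897; v = None; result = False

False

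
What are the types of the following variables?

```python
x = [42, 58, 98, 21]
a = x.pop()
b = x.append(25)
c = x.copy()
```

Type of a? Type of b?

pop() returns element; append() returns None

int, NoneType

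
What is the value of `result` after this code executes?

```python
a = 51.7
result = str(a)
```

a = 51.7; result = '51.7'

'51.7'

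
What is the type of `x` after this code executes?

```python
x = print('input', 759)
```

print() returns None

NoneType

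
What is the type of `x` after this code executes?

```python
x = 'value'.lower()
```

str.lower() returns str

str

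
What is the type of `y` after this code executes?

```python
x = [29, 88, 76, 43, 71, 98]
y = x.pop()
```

list.pop() returns the popped element

int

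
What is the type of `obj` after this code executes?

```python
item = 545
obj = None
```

None has type NoneType

NoneType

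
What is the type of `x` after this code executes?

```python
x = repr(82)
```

repr() returns str

str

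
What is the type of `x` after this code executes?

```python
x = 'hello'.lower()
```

str.lower() returns str

str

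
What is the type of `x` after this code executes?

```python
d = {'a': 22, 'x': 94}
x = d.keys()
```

.keys() returns dict_keys view

dict_keys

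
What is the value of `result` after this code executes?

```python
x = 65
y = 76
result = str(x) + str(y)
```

x = 65; y = 76; result = '6576'

'6576'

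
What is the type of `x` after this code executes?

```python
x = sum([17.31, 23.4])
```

sum() of floats returns float

float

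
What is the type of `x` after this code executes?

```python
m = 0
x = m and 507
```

'and' returns first falsy value (0 is int)

int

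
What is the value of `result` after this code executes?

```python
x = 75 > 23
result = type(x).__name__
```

x is bool; result = 'bool'

'bool'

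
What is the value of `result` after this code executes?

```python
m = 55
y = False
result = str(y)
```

m = 55; y = False; result = 'False'

'False'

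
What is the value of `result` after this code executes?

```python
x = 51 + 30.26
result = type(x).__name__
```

x is float; result = 'float'

'float'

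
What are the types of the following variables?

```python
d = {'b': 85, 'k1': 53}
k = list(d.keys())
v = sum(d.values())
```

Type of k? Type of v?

list() converts to list; sum of ints is int

list, int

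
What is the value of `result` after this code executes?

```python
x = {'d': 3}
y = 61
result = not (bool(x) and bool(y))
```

x = {'d': 3}; y = 61; result = False

False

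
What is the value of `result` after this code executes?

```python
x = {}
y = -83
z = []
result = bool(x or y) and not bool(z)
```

x = {}; y = -83; z = []; result = True

True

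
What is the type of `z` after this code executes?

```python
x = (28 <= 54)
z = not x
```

'not' returns bool

bool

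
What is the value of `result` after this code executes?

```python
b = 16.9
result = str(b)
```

b = 16.9; result = '16.9'

'16.9'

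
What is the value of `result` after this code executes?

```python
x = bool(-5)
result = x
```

x = True; result = True

True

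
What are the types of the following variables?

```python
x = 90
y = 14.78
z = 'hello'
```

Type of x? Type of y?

x is assigned a bare integer (no decimal point), so it is an int; y is assigned a number with a decimal point, so it is a float

int, float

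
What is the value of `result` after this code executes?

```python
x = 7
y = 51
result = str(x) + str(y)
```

x = 7; y = 51; result = '751'

'751'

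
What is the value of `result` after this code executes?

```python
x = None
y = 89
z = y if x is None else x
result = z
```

x = None; y = 89; z = 89; result = 89

89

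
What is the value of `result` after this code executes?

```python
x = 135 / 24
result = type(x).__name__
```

x is float; result = 'float'

'float'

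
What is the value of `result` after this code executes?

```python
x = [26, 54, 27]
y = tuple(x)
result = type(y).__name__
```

x is list; y is tuple; result = 'tuple'

'tuple'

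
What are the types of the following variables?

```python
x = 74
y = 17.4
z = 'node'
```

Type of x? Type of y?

x is assigned a bare integer (no decimal point), so it is an int; y is assigned a number with a decimal point, so it is a float

int, float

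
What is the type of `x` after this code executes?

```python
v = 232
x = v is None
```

'is' comparison returns bool

bool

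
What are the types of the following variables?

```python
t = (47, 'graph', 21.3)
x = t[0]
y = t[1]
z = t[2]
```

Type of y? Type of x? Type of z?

tuple[1] is str; tuple[0] is int; tuple[2] is float

str, int, float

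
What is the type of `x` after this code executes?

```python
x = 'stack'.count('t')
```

str.count() returns int

int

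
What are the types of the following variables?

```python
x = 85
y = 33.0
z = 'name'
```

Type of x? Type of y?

x is assigned a bare integer (no decimal point), so it is an int; y is assigned a number with a decimal point, so it is a float

int, float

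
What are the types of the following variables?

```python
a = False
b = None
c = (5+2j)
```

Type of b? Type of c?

b is assigned None, whose type is NoneType; c is assigned (5+2j), an int plus an imaginary literal (j suffix), which evaluates to complex

NoneType, complex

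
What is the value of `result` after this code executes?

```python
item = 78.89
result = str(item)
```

item = 78.89; result = '78.89'

'78.89'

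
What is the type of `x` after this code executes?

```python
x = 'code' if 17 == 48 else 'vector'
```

Both branches of conditional are str

str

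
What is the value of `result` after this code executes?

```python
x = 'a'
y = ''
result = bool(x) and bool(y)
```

x = 'a'; y = ''; result = False

False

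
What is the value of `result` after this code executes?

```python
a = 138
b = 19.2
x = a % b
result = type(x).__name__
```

a is int; b is float; x is float; result = 'float'

'float'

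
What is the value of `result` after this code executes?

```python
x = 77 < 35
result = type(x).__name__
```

x is bool; result = 'bool'

'bool'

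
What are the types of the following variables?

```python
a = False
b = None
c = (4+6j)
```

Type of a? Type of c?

a is assigned the constant False, which has type bool; c is assigned (4+6j), an int plus an imaginary literal (j suffix), which evaluates to complex

bool, complex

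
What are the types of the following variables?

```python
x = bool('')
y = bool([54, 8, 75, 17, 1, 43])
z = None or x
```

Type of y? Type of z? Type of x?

bool() returns bool; None or bool returns the bool; bool() returns bool

bool, bool, bool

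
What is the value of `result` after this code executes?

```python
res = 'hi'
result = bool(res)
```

res = 'hi'; result = True

True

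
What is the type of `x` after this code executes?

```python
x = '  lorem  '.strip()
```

str.strip() returns str

str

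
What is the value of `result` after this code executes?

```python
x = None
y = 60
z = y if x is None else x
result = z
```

x = None; y = 60; z = 60; result = 60

60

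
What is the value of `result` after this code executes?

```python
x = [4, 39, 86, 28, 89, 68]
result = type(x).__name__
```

x is list; result = 'list'

'list'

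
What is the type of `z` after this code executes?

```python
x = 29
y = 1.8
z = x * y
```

int * float = float

float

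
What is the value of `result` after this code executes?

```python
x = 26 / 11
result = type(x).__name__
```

x is float; result = 'float'

'float'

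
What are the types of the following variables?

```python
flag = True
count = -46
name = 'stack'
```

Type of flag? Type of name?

flag is assigned the constant True, which has type bool; name is assigned a quoted string literal, so it is a str

bool, str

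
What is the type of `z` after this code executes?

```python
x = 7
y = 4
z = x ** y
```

positive int ** positive int = int

int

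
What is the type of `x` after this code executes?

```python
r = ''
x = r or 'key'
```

'or' returns first truthy value (str)

str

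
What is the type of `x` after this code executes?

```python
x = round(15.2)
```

round() with no decimal places returns int

int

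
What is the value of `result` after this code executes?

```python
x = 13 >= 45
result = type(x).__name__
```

x is bool; result = 'bool'

'bool'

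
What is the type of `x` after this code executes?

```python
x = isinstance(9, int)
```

isinstance() returns bool

bool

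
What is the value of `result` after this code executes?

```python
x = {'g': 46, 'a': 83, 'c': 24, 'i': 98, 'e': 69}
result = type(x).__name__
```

x is dict; result = 'dict'

'dict'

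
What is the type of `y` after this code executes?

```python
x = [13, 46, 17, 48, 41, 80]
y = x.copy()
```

list.copy() returns list

list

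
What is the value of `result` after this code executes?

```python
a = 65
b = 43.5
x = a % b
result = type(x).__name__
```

a is int; b is float; x is float; result = 'float'

'float'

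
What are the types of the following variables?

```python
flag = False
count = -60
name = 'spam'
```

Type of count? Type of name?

count is assigned a bare integer (no decimal point), so it is an int; name is assigned a quoted string literal, so it is a str

int, str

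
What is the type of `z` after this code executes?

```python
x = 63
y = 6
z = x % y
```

int % int = int

int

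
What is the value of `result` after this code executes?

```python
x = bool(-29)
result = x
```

x = True; result = True

True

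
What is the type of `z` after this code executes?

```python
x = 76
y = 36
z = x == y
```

Equality comparison returns bool

bool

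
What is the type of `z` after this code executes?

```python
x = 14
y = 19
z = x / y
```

int / int = float

float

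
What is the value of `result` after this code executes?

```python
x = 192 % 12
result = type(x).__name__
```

x is int; result = 'int'

'int'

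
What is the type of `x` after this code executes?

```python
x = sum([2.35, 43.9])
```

sum() of floats returns float

float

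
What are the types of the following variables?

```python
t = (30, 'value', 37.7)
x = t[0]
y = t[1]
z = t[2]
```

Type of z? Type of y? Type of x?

tuple[2] is float; tuple[1] is str; tuple[0] is int

float, str, int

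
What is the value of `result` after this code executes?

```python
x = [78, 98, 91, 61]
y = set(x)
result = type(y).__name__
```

x is list; y is set; result = 'set'

'set'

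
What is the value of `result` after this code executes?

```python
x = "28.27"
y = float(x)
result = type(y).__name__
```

x is str; y is float; result = 'float'

'float'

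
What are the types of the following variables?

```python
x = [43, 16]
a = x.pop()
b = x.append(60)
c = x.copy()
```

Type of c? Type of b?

copy() returns list; append() returns None

list, NoneType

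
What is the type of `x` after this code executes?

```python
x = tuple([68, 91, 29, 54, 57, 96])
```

tuple() constructor returns tuple

tuple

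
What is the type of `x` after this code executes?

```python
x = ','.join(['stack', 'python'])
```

str.join() returns str

str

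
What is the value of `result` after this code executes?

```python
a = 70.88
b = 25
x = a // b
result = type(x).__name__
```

a is float; b is int; x is float; result = 'float'

'float'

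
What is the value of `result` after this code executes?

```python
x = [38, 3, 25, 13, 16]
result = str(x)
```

x = [38, 3, 25, 13, 16]; result = '[38, 3, 25, 13, 16]'

'[38, 3, 25, 13, 16]'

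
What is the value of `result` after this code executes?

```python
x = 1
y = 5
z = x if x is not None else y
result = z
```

x = 1; y = 5; z = 1; result = 1

1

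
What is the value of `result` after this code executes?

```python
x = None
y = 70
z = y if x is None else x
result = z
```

x = None; y = 70; z = 70; result = 70

70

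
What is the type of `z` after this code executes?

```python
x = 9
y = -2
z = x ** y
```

int ** negative = float

float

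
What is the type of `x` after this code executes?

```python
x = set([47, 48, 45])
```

set() constructor returns set

set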